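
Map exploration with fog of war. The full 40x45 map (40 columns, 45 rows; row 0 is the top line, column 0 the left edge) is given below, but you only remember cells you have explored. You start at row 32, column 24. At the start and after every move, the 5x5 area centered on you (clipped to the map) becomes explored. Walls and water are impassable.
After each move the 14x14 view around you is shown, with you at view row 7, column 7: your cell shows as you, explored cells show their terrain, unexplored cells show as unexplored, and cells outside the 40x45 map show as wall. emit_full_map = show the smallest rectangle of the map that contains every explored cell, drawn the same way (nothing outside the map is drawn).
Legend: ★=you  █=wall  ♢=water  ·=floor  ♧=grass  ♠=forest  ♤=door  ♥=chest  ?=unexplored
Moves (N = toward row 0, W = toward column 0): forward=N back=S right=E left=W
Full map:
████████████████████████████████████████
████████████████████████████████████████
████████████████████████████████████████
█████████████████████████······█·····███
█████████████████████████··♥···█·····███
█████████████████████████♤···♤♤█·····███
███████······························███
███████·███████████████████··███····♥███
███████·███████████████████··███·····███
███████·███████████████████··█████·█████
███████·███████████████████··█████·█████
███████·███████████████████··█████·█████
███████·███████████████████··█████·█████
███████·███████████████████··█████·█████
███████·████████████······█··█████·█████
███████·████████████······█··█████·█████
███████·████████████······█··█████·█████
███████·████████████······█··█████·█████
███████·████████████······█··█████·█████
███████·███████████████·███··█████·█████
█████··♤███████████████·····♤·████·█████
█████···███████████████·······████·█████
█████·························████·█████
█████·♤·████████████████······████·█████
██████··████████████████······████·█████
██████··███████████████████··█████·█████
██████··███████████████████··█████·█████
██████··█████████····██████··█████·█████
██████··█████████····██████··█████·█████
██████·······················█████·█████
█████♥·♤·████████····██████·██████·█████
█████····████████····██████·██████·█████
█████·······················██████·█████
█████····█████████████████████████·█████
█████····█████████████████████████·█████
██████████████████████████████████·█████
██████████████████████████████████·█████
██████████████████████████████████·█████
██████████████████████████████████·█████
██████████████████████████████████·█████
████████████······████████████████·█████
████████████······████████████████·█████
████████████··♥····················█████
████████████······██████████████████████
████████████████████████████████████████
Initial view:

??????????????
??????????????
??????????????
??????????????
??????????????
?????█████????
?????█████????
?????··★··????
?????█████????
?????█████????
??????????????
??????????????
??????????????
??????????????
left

??????????????
??????????????
??????????????
??????????????
??????????????
?????██████???
?????██████???
?????··★···???
?????██████???
?????██████???
??????????????
??????????????
??????????????
??????????????

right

??????????????
??????????????
??????????????
??????????????
??????????????
????██████????
????██████????
????···★··????
????██████????
????██████????
??????????????
??????????????
??????????????
??????????????

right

??????????????
??????????????
??????????????
??????????????
??????????????
???██████·????
???██████·????
???····★··????
???███████????
???███████????
??????????????
??????????????
??????????????
??????????????

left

??????????????
??????????????
??????????????
??????????????
??????????????
????██████·???
????██████·???
????···★···???
????███████???
????███████???
??????????????
??????????????
??????????????
??????????????

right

??????????????
??????????????
??????????????
??????????????
??????????????
???██████·????
???██████·????
???····★··????
???███████????
???███████????
??????????????
??????????????
??????????????
??????????????

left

??????????????
??????????????
??????????????
??????????????
??????????????
????██████·???
????██████·???
????···★···???
????███████???
????███████???
??????????????
??????????????
??????????????
??????????????

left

??????????????
??????????????
??????????????
??????????????
??????????????
?????██████·??
?????██████·??
?????··★····??
?????███████??
?????███████??
??????????????
??????????????
??????????????
??????????????


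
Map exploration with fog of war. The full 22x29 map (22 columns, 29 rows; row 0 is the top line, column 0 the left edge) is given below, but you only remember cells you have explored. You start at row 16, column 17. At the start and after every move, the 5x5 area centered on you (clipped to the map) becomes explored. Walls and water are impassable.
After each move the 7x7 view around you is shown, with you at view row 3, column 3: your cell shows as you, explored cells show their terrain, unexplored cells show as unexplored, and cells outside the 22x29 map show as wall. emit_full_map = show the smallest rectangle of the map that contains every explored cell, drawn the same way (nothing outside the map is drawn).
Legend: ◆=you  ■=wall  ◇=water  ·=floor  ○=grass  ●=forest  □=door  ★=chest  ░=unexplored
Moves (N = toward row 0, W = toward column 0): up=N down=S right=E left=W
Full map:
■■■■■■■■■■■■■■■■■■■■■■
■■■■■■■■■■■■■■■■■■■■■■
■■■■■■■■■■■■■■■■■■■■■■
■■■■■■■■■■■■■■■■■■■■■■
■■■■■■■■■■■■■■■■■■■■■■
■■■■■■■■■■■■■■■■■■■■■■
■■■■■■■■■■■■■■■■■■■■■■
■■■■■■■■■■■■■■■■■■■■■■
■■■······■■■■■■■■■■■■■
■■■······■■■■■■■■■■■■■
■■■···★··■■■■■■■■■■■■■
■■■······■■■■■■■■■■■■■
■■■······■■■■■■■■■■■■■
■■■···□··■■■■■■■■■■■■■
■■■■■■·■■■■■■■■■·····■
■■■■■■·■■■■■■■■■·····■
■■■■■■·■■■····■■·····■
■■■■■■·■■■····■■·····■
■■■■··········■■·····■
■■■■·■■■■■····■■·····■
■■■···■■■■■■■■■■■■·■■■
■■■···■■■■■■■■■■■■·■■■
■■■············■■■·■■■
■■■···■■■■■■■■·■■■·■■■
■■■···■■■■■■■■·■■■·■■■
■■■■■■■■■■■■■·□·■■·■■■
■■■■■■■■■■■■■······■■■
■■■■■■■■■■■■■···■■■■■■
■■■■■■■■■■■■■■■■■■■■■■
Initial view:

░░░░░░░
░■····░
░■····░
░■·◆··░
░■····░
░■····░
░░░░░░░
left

░░░░░░░
░■■····
░■■····
░■■◆···
░■■····
░■■····
░░░░░░░

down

░■■····
░■■····
░■■····
░■■◆···
░■■····
░■■···░
░░░░░░░

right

■■····░
■■····░
■■····░
■■·◆··░
■■····░
■■····░
░░░░░░░

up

░░░░░░░
■■····░
■■····░
■■·◆··░
■■····░
■■····░
■■····░

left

░░░░░░░
░■■····
░■■····
░■■◆···
░■■····
░■■····
░■■····

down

░■■····
░■■····
░■■····
░■■◆···
░■■····
░■■····
░░░░░░░

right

■■····░
■■····░
■■····░
■■·◆··░
■■····░
■■····░
░░░░░░░

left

░■■····
░■■····
░■■····
░■■◆···
░■■····
░■■····
░░░░░░░


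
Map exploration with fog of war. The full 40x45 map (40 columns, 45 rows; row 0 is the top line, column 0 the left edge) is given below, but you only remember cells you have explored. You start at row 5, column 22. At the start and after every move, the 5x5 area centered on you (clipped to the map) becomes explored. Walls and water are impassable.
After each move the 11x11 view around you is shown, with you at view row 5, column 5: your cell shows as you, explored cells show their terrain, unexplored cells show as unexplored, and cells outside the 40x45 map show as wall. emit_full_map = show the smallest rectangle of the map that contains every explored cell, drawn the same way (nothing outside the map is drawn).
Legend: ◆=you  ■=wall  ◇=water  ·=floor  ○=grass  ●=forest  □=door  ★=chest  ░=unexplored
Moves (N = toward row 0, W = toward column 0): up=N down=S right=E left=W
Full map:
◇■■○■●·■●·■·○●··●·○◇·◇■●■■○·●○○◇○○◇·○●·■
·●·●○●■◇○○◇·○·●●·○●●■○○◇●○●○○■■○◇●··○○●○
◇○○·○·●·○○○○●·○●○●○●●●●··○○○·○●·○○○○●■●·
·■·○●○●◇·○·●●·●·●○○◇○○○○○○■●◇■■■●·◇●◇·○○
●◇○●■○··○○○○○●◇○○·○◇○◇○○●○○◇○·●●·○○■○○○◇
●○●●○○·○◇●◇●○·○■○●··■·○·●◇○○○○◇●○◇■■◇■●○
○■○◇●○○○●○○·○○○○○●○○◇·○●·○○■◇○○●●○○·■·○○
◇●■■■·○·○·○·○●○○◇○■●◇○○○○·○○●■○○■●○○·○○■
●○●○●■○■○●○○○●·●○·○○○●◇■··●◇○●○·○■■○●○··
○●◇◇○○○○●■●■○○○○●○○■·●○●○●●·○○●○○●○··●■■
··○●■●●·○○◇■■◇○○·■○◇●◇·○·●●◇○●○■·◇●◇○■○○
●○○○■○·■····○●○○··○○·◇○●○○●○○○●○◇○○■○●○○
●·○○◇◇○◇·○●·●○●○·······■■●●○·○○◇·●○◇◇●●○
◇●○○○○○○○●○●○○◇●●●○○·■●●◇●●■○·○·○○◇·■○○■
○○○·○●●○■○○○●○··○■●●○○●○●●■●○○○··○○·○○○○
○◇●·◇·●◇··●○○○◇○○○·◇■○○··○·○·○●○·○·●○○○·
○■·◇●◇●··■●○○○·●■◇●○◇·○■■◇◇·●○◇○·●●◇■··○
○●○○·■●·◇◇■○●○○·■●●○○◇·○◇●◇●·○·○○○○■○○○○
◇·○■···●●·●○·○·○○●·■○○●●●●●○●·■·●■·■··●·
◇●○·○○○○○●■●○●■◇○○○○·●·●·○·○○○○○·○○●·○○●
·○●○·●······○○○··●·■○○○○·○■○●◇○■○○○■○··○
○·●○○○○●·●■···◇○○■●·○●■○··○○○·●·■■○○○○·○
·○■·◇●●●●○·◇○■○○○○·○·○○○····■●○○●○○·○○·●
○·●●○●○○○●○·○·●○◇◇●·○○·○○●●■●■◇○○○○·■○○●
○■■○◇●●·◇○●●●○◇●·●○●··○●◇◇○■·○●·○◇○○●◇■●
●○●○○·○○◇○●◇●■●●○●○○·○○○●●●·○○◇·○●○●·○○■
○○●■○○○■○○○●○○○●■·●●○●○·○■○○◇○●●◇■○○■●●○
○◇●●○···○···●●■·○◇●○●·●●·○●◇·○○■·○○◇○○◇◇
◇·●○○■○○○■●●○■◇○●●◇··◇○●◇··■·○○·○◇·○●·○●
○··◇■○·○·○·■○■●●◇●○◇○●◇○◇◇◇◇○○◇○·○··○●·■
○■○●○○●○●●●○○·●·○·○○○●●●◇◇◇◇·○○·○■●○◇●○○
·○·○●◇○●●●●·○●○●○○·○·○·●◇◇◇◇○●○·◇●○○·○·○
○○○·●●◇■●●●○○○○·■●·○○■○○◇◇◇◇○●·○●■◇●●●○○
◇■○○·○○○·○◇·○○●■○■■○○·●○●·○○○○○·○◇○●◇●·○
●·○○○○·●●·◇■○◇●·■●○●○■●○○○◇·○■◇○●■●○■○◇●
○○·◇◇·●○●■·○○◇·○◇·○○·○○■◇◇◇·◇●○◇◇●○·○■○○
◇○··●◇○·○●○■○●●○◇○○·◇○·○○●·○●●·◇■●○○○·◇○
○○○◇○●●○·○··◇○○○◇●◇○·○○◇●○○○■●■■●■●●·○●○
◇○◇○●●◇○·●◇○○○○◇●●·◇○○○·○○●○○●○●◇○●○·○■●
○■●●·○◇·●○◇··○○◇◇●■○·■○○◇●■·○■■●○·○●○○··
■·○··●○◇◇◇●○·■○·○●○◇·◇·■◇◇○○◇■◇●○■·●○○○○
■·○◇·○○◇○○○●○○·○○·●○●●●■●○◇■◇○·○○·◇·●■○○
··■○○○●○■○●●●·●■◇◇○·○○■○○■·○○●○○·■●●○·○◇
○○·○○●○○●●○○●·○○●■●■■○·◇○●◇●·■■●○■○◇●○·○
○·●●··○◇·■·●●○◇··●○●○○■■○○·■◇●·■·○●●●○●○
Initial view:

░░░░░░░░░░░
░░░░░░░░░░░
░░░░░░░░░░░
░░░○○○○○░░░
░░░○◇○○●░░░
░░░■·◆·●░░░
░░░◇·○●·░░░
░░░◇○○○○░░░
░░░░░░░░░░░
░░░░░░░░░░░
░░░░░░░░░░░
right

░░░░░░░░░░░
░░░░░░░░░░░
░░░░░░░░░░░
░░○○○○○○░░░
░░○◇○○●○░░░
░░■·○◆●◇░░░
░░◇·○●·○░░░
░░◇○○○○·░░░
░░░░░░░░░░░
░░░░░░░░░░░
░░░░░░░░░░░

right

░░░░░░░░░░░
░░░░░░░░░░░
░░░░░░░░░░░
░○○○○○○■░░░
░○◇○○●○○░░░
░■·○·◆◇○░░░
░◇·○●·○○░░░
░◇○○○○·○░░░
░░░░░░░░░░░
░░░░░░░░░░░
░░░░░░░░░░░

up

■■■■■■■■■■■
░░░░░░░░░░░
░░░░░░░░░░░
░░░●··○○░░░
░○○○○○○■░░░
░○◇○○◆○○░░░
░■·○·●◇○░░░
░◇·○●·○○░░░
░◇○○○○·○░░░
░░░░░░░░░░░
░░░░░░░░░░░

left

■■■■■■■■■■■
░░░░░░░░░░░
░░░░░░░░░░░
░░░●●··○○░░
░░○○○○○○■░░
░░○◇○◆●○○░░
░░■·○·●◇○░░
░░◇·○●·○○░░
░░◇○○○○·○░░
░░░░░░░░░░░
░░░░░░░░░░░

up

■■■■■■■■■■■
■■■■■■■■■■■
░░░░░░░░░░░
░░░○○◇●○░░░
░░░●●··○○░░
░░○○○◆○○■░░
░░○◇○○●○○░░
░░■·○·●◇○░░
░░◇·○●·○○░░
░░◇○○○○·○░░
░░░░░░░░░░░

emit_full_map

░○○◇●○░
░●●··○○
○○○◆○○■
○◇○○●○○
■·○·●◇○
◇·○●·○○
◇○○○○·○

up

■■■■■■■■■■■
■■■■■■■■■■■
■■■■■■■■■■■
░░░◇■●■■░░░
░░░○○◇●○░░░
░░░●●◆·○○░░
░░○○○○○○■░░
░░○◇○○●○○░░
░░■·○·●◇○░░
░░◇·○●·○○░░
░░◇○○○○·○░░

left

■■■■■■■■■■■
■■■■■■■■■■■
■■■■■■■■■■■
░░░·◇■●■■░░
░░░■○○◇●○░░
░░░●●◆··○○░
░░░○○○○○○■░
░░░○◇○○●○○░
░░░■·○·●◇○░
░░░◇·○●·○○░
░░░◇○○○○·○░

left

■■■■■■■■■■■
■■■■■■■■■■■
■■■■■■■■■■■
░░░◇·◇■●■■░
░░░●■○○◇●○░
░░░●●◆●··○○
░░░◇○○○○○○■
░░░◇○◇○○●○○
░░░░■·○·●◇○
░░░░◇·○●·○○
░░░░◇○○○○·○

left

■■■■■■■■■■■
■■■■■■■■■■■
■■■■■■■■■■■
░░░○◇·◇■●■■
░░░●●■○○◇●○
░░░○●◆●●··○
░░░○◇○○○○○○
░░░○◇○◇○○●○
░░░░░■·○·●◇
░░░░░◇·○●·○
░░░░░◇○○○○·

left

■■■■■■■■■■■
■■■■■■■■■■■
■■■■■■■■■■■
░░░·○◇·◇■●■
░░░○●●■○○◇●
░░░●○◆●●●··
░░░○○◇○○○○○
░░░·○◇○◇○○●
░░░░░░■·○·●
░░░░░░◇·○●·
░░░░░░◇○○○○

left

■■■■■■■■■■■
■■■■■■■■■■■
■■■■■■■■■■■
░░░●·○◇·◇■●
░░░·○●●■○○◇
░░░○●◆●●●●·
░░░●○○◇○○○○
░░░○·○◇○◇○○
░░░░░░░■·○·
░░░░░░░◇·○●
░░░░░░░◇○○○

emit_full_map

●·○◇·◇■●■■░
·○●●■○○◇●○░
○●◆●●●●··○○
●○○◇○○○○○○■
○·○◇○◇○○●○○
░░░░■·○·●◇○
░░░░◇·○●·○○
░░░░◇○○○○·○

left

■■■■■■■■■■■
■■■■■■■■■■■
■■■■■■■■■■■
░░░·●·○◇·◇■
░░░●·○●●■○○
░░░●○◆○●●●●
░░░·●○○◇○○○
░░░○○·○◇○◇○
░░░░░░░░■·○
░░░░░░░░◇·○
░░░░░░░░◇○○

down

■■■■■■■■■■■
■■■■■■■■■■■
░░░·●·○◇·◇■
░░░●·○●●■○○
░░░●○●○●●●●
░░░·●◆○◇○○○
░░░○○·○◇○◇○
░░░■○●··■·○
░░░░░░░░◇·○
░░░░░░░░◇○○
░░░░░░░░░░░

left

■■■■■■■■■■■
■■■■■■■■■■■
░░░░·●·○◇·◇
░░░●●·○●●■○
░░░○●○●○●●●
░░░●·◆○○◇○○
░░░◇○○·○◇○◇
░░░○■○●··■·
░░░░░░░░░◇·
░░░░░░░░░◇○
░░░░░░░░░░░

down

■■■■■■■■■■■
░░░░·●·○◇·◇
░░░●●·○●●■○
░░░○●○●○●●●
░░░●·●○○◇○○
░░░◇○◆·○◇○◇
░░░○■○●··■·
░░░○○○●○░◇·
░░░░░░░░░◇○
░░░░░░░░░░░
░░░░░░░░░░░

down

░░░░·●·○◇·◇
░░░●●·○●●■○
░░░○●○●○●●●
░░░●·●○○◇○○
░░░◇○○·○◇○◇
░░░○■◆●··■·
░░░○○○●○░◇·
░░░○○◇○■░◇○
░░░░░░░░░░░
░░░░░░░░░░░
░░░░░░░░░░░

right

░░░·●·○◇·◇■
░░●●·○●●■○○
░░○●○●○●●●●
░░●·●○○◇○○○
░░◇○○·○◇○◇○
░░○■○◆··■·○
░░○○○●○○◇·○
░░○○◇○■●◇○○
░░░░░░░░░░░
░░░░░░░░░░░
░░░░░░░░░░░

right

░░·●·○◇·◇■●
░●●·○●●■○○◇
░○●○●○●●●●·
░●·●○○◇○○○○
░◇○○·○◇○◇○○
░○■○●◆·■·○·
░○○○●○○◇·○●
░○○◇○■●◇○○○
░░░░░░░░░░░
░░░░░░░░░░░
░░░░░░░░░░░

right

░·●·○◇·◇■●■
●●·○●●■○○◇●
○●○●○●●●●··
●·●○○◇○○○○○
◇○○·○◇○◇○○●
○■○●·◆■·○·●
○○○●○○◇·○●·
○○◇○■●◇○○○○
░░░░░░░░░░░
░░░░░░░░░░░
░░░░░░░░░░░

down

●●·○●●■○○◇●
○●○●○●●●●··
●·●○○◇○○○○○
◇○○·○◇○◇○○●
○■○●··■·○·●
○○○●○◆◇·○●·
○○◇○■●◇○○○○
░░░·○○○●░░░
░░░░░░░░░░░
░░░░░░░░░░░
░░░░░░░░░░░

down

○●○●○●●●●··
●·●○○◇○○○○○
◇○○·○◇○◇○○●
○■○●··■·○·●
○○○●○○◇·○●·
○○◇○■◆◇○○○○
░░░·○○○●░░░
░░░○○■·●░░░
░░░░░░░░░░░
░░░░░░░░░░░
░░░░░░░░░░░

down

●·●○○◇○○○○○
◇○○·○◇○◇○○●
○■○●··■·○·●
○○○●○○◇·○●·
○○◇○■●◇○○○○
░░░·○◆○●░░░
░░░○○■·●░░░
░░░■○◇●◇░░░
░░░░░░░░░░░
░░░░░░░░░░░
░░░░░░░░░░░

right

·●○○◇○○○○○○
○○·○◇○◇○○●○
■○●··■·○·●◇
○○●○○◇·○●·○
○◇○■●◇○○○○·
░░·○○◆●◇░░░
░░○○■·●○░░░
░░■○◇●◇·░░░
░░░░░░░░░░░
░░░░░░░░░░░
░░░░░░░░░░░

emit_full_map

░·●·○◇·◇■●■■░
●●·○●●■○○◇●○░
○●○●○●●●●··○○
●·●○○◇○○○○○○■
◇○○·○◇○◇○○●○○
○■○●··■·○·●◇○
○○○●○○◇·○●·○○
○○◇○■●◇○○○○·○
░░░·○○◆●◇░░░░
░░░○○■·●○░░░░
░░░■○◇●◇·░░░░


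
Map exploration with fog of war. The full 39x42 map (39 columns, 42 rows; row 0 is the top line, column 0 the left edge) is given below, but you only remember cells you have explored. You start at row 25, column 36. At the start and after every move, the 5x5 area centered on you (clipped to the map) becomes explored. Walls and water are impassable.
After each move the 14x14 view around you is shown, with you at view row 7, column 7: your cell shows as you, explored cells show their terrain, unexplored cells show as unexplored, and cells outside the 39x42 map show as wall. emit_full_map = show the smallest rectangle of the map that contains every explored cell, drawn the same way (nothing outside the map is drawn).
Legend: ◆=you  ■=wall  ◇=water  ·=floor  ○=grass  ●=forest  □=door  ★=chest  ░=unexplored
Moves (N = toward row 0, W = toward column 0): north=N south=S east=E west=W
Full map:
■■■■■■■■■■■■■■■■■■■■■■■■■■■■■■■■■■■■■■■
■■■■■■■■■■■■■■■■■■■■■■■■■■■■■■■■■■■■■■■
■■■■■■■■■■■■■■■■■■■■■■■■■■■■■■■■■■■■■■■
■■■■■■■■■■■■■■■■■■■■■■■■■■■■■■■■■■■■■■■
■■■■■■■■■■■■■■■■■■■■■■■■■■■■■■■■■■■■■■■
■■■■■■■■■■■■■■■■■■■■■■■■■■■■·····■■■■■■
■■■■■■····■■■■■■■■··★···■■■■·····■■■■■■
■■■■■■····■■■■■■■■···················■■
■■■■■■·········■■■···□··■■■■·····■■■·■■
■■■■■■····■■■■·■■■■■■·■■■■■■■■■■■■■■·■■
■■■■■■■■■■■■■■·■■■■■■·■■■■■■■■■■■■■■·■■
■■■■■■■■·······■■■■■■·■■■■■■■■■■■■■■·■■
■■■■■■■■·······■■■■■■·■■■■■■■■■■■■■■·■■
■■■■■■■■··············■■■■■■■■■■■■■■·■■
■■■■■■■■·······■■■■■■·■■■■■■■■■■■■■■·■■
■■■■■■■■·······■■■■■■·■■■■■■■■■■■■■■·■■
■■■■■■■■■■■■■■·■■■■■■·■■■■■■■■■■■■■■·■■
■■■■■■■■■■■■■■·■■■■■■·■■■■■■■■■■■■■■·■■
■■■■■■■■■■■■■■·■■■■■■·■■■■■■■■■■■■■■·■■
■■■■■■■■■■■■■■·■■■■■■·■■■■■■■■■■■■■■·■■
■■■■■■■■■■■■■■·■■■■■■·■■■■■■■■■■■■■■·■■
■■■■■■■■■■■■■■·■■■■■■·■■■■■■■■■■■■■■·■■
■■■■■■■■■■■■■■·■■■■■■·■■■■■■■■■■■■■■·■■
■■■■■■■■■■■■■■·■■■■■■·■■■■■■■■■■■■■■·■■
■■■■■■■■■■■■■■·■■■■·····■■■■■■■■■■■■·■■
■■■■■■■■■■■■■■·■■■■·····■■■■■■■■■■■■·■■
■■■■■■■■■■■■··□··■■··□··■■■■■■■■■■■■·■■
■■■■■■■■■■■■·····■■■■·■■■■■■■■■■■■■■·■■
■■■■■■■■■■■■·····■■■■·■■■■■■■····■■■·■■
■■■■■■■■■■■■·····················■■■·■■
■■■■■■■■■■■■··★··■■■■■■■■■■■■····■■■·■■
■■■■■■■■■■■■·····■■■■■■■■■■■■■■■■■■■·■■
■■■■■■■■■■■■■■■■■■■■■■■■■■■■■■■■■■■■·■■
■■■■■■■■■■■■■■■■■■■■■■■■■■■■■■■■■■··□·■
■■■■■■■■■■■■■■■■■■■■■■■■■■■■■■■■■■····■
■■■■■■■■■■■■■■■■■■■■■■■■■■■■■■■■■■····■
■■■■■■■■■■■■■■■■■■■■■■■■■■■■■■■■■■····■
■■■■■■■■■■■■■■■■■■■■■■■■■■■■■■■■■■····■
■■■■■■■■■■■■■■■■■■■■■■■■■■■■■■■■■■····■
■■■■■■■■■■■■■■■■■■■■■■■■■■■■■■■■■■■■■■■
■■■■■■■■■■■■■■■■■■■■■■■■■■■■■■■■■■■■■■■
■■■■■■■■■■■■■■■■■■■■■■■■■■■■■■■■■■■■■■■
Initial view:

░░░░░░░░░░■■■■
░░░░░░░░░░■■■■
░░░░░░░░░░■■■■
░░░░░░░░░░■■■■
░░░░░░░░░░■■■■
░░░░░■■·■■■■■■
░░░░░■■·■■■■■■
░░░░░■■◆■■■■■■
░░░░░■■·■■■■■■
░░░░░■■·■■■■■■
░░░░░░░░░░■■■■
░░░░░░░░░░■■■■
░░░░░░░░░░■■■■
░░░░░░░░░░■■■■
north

░░░░░░░░░░■■■■
░░░░░░░░░░■■■■
░░░░░░░░░░■■■■
░░░░░░░░░░■■■■
░░░░░░░░░░■■■■
░░░░░■■·■■■■■■
░░░░░■■·■■■■■■
░░░░░■■◆■■■■■■
░░░░░■■·■■■■■■
░░░░░■■·■■■■■■
░░░░░■■·■■■■■■
░░░░░░░░░░■■■■
░░░░░░░░░░■■■■
░░░░░░░░░░■■■■

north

░░░░░░░░░░■■■■
░░░░░░░░░░■■■■
░░░░░░░░░░■■■■
░░░░░░░░░░■■■■
░░░░░░░░░░■■■■
░░░░░■■·■■■■■■
░░░░░■■·■■■■■■
░░░░░■■◆■■■■■■
░░░░░■■·■■■■■■
░░░░░■■·■■■■■■
░░░░░■■·■■■■■■
░░░░░■■·■■■■■■
░░░░░░░░░░■■■■
░░░░░░░░░░■■■■

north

░░░░░░░░░░■■■■
░░░░░░░░░░■■■■
░░░░░░░░░░■■■■
░░░░░░░░░░■■■■
░░░░░░░░░░■■■■
░░░░░■■·■■■■■■
░░░░░■■·■■■■■■
░░░░░■■◆■■■■■■
░░░░░■■·■■■■■■
░░░░░■■·■■■■■■
░░░░░■■·■■■■■■
░░░░░■■·■■■■■■
░░░░░■■·■■■■■■
░░░░░░░░░░■■■■

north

░░░░░░░░░░■■■■
░░░░░░░░░░■■■■
░░░░░░░░░░■■■■
░░░░░░░░░░■■■■
░░░░░░░░░░■■■■
░░░░░■■·■■■■■■
░░░░░■■·■■■■■■
░░░░░■■◆■■■■■■
░░░░░■■·■■■■■■
░░░░░■■·■■■■■■
░░░░░■■·■■■■■■
░░░░░■■·■■■■■■
░░░░░■■·■■■■■■
░░░░░■■·■■■■■■

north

░░░░░░░░░░■■■■
░░░░░░░░░░■■■■
░░░░░░░░░░■■■■
░░░░░░░░░░■■■■
░░░░░░░░░░■■■■
░░░░░■■·■■■■■■
░░░░░■■·■■■■■■
░░░░░■■◆■■■■■■
░░░░░■■·■■■■■■
░░░░░■■·■■■■■■
░░░░░■■·■■■■■■
░░░░░■■·■■■■■■
░░░░░■■·■■■■■■
░░░░░■■·■■■■■■

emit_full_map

■■·■■
■■·■■
■■◆■■
■■·■■
■■·■■
■■·■■
■■·■■
■■·■■
■■·■■
■■·■■


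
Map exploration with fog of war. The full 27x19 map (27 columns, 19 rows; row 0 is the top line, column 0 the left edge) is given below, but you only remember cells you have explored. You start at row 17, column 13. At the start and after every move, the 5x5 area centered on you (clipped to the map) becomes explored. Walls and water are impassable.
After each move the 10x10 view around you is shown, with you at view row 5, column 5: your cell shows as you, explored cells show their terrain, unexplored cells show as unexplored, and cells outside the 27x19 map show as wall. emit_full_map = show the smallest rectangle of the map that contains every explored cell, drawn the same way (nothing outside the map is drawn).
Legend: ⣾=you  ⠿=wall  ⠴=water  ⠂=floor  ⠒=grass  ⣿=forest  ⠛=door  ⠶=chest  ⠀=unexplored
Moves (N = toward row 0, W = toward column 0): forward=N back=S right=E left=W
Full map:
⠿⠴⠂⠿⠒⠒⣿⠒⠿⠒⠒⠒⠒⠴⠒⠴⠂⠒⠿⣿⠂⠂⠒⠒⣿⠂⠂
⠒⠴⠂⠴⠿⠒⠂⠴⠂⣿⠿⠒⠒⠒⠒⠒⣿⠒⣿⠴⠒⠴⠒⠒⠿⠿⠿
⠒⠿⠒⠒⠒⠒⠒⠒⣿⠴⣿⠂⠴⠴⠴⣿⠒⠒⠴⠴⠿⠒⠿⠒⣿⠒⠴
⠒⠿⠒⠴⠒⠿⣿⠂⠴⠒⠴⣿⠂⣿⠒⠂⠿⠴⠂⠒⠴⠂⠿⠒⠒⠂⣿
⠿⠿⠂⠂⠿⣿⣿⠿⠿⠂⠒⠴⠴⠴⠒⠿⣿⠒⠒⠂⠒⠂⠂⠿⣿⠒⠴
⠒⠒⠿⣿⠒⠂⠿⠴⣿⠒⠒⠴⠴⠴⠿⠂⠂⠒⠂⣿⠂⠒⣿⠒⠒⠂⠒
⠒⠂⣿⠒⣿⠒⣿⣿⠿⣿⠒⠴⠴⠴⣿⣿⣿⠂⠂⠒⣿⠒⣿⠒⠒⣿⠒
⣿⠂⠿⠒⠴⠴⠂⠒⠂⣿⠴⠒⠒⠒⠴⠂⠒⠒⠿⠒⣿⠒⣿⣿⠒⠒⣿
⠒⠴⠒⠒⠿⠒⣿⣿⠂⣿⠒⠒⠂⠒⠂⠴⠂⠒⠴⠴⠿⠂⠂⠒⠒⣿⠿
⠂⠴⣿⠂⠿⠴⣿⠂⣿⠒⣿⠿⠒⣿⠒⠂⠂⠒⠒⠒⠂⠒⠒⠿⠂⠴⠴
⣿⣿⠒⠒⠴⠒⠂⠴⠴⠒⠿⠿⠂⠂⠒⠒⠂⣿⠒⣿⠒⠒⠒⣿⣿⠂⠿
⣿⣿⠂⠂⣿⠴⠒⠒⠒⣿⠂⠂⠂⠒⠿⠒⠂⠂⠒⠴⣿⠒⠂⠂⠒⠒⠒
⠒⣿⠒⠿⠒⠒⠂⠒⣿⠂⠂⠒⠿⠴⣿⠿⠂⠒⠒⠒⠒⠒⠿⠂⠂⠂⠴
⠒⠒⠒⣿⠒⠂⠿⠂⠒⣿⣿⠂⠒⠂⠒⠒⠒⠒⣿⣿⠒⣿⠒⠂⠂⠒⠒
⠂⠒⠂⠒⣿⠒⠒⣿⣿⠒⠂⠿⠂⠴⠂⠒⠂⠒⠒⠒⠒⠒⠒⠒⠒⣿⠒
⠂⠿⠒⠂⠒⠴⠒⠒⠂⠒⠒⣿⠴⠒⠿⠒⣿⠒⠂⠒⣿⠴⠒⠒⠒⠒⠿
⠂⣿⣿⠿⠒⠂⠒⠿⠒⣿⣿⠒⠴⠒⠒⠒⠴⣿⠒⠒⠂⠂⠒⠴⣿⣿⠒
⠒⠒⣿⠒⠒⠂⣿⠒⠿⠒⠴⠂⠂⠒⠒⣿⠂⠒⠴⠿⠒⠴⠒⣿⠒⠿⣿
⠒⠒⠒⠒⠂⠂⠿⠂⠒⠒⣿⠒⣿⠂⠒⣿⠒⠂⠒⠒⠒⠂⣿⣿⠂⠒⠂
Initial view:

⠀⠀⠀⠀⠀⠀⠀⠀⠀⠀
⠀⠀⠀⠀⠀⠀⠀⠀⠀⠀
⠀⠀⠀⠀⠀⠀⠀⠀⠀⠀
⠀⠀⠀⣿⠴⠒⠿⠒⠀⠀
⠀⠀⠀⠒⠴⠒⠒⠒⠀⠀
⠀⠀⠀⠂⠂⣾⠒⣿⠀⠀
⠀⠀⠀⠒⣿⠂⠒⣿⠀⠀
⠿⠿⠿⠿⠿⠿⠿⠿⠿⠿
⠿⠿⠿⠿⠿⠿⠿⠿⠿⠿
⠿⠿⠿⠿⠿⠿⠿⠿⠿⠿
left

⠀⠀⠀⠀⠀⠀⠀⠀⠀⠀
⠀⠀⠀⠀⠀⠀⠀⠀⠀⠀
⠀⠀⠀⠀⠀⠀⠀⠀⠀⠀
⠀⠀⠀⠒⣿⠴⠒⠿⠒⠀
⠀⠀⠀⣿⠒⠴⠒⠒⠒⠀
⠀⠀⠀⠴⠂⣾⠒⠒⣿⠀
⠀⠀⠀⣿⠒⣿⠂⠒⣿⠀
⠿⠿⠿⠿⠿⠿⠿⠿⠿⠿
⠿⠿⠿⠿⠿⠿⠿⠿⠿⠿
⠿⠿⠿⠿⠿⠿⠿⠿⠿⠿

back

⠀⠀⠀⠀⠀⠀⠀⠀⠀⠀
⠀⠀⠀⠀⠀⠀⠀⠀⠀⠀
⠀⠀⠀⠒⣿⠴⠒⠿⠒⠀
⠀⠀⠀⣿⠒⠴⠒⠒⠒⠀
⠀⠀⠀⠴⠂⠂⠒⠒⣿⠀
⠀⠀⠀⣿⠒⣾⠂⠒⣿⠀
⠿⠿⠿⠿⠿⠿⠿⠿⠿⠿
⠿⠿⠿⠿⠿⠿⠿⠿⠿⠿
⠿⠿⠿⠿⠿⠿⠿⠿⠿⠿
⠿⠿⠿⠿⠿⠿⠿⠿⠿⠿

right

⠀⠀⠀⠀⠀⠀⠀⠀⠀⠀
⠀⠀⠀⠀⠀⠀⠀⠀⠀⠀
⠀⠀⠒⣿⠴⠒⠿⠒⠀⠀
⠀⠀⣿⠒⠴⠒⠒⠒⠀⠀
⠀⠀⠴⠂⠂⠒⠒⣿⠀⠀
⠀⠀⣿⠒⣿⣾⠒⣿⠀⠀
⠿⠿⠿⠿⠿⠿⠿⠿⠿⠿
⠿⠿⠿⠿⠿⠿⠿⠿⠿⠿
⠿⠿⠿⠿⠿⠿⠿⠿⠿⠿
⠿⠿⠿⠿⠿⠿⠿⠿⠿⠿

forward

⠀⠀⠀⠀⠀⠀⠀⠀⠀⠀
⠀⠀⠀⠀⠀⠀⠀⠀⠀⠀
⠀⠀⠀⠀⠀⠀⠀⠀⠀⠀
⠀⠀⠒⣿⠴⠒⠿⠒⠀⠀
⠀⠀⣿⠒⠴⠒⠒⠒⠀⠀
⠀⠀⠴⠂⠂⣾⠒⣿⠀⠀
⠀⠀⣿⠒⣿⠂⠒⣿⠀⠀
⠿⠿⠿⠿⠿⠿⠿⠿⠿⠿
⠿⠿⠿⠿⠿⠿⠿⠿⠿⠿
⠿⠿⠿⠿⠿⠿⠿⠿⠿⠿

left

⠀⠀⠀⠀⠀⠀⠀⠀⠀⠀
⠀⠀⠀⠀⠀⠀⠀⠀⠀⠀
⠀⠀⠀⠀⠀⠀⠀⠀⠀⠀
⠀⠀⠀⠒⣿⠴⠒⠿⠒⠀
⠀⠀⠀⣿⠒⠴⠒⠒⠒⠀
⠀⠀⠀⠴⠂⣾⠒⠒⣿⠀
⠀⠀⠀⣿⠒⣿⠂⠒⣿⠀
⠿⠿⠿⠿⠿⠿⠿⠿⠿⠿
⠿⠿⠿⠿⠿⠿⠿⠿⠿⠿
⠿⠿⠿⠿⠿⠿⠿⠿⠿⠿

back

⠀⠀⠀⠀⠀⠀⠀⠀⠀⠀
⠀⠀⠀⠀⠀⠀⠀⠀⠀⠀
⠀⠀⠀⠒⣿⠴⠒⠿⠒⠀
⠀⠀⠀⣿⠒⠴⠒⠒⠒⠀
⠀⠀⠀⠴⠂⠂⠒⠒⣿⠀
⠀⠀⠀⣿⠒⣾⠂⠒⣿⠀
⠿⠿⠿⠿⠿⠿⠿⠿⠿⠿
⠿⠿⠿⠿⠿⠿⠿⠿⠿⠿
⠿⠿⠿⠿⠿⠿⠿⠿⠿⠿
⠿⠿⠿⠿⠿⠿⠿⠿⠿⠿

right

⠀⠀⠀⠀⠀⠀⠀⠀⠀⠀
⠀⠀⠀⠀⠀⠀⠀⠀⠀⠀
⠀⠀⠒⣿⠴⠒⠿⠒⠀⠀
⠀⠀⣿⠒⠴⠒⠒⠒⠀⠀
⠀⠀⠴⠂⠂⠒⠒⣿⠀⠀
⠀⠀⣿⠒⣿⣾⠒⣿⠀⠀
⠿⠿⠿⠿⠿⠿⠿⠿⠿⠿
⠿⠿⠿⠿⠿⠿⠿⠿⠿⠿
⠿⠿⠿⠿⠿⠿⠿⠿⠿⠿
⠿⠿⠿⠿⠿⠿⠿⠿⠿⠿

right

⠀⠀⠀⠀⠀⠀⠀⠀⠀⠀
⠀⠀⠀⠀⠀⠀⠀⠀⠀⠀
⠀⠒⣿⠴⠒⠿⠒⠀⠀⠀
⠀⣿⠒⠴⠒⠒⠒⠴⠀⠀
⠀⠴⠂⠂⠒⠒⣿⠂⠀⠀
⠀⣿⠒⣿⠂⣾⣿⠒⠀⠀
⠿⠿⠿⠿⠿⠿⠿⠿⠿⠿
⠿⠿⠿⠿⠿⠿⠿⠿⠿⠿
⠿⠿⠿⠿⠿⠿⠿⠿⠿⠿
⠿⠿⠿⠿⠿⠿⠿⠿⠿⠿

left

⠀⠀⠀⠀⠀⠀⠀⠀⠀⠀
⠀⠀⠀⠀⠀⠀⠀⠀⠀⠀
⠀⠀⠒⣿⠴⠒⠿⠒⠀⠀
⠀⠀⣿⠒⠴⠒⠒⠒⠴⠀
⠀⠀⠴⠂⠂⠒⠒⣿⠂⠀
⠀⠀⣿⠒⣿⣾⠒⣿⠒⠀
⠿⠿⠿⠿⠿⠿⠿⠿⠿⠿
⠿⠿⠿⠿⠿⠿⠿⠿⠿⠿
⠿⠿⠿⠿⠿⠿⠿⠿⠿⠿
⠿⠿⠿⠿⠿⠿⠿⠿⠿⠿

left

⠀⠀⠀⠀⠀⠀⠀⠀⠀⠀
⠀⠀⠀⠀⠀⠀⠀⠀⠀⠀
⠀⠀⠀⠒⣿⠴⠒⠿⠒⠀
⠀⠀⠀⣿⠒⠴⠒⠒⠒⠴
⠀⠀⠀⠴⠂⠂⠒⠒⣿⠂
⠀⠀⠀⣿⠒⣾⠂⠒⣿⠒
⠿⠿⠿⠿⠿⠿⠿⠿⠿⠿
⠿⠿⠿⠿⠿⠿⠿⠿⠿⠿
⠿⠿⠿⠿⠿⠿⠿⠿⠿⠿
⠿⠿⠿⠿⠿⠿⠿⠿⠿⠿

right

⠀⠀⠀⠀⠀⠀⠀⠀⠀⠀
⠀⠀⠀⠀⠀⠀⠀⠀⠀⠀
⠀⠀⠒⣿⠴⠒⠿⠒⠀⠀
⠀⠀⣿⠒⠴⠒⠒⠒⠴⠀
⠀⠀⠴⠂⠂⠒⠒⣿⠂⠀
⠀⠀⣿⠒⣿⣾⠒⣿⠒⠀
⠿⠿⠿⠿⠿⠿⠿⠿⠿⠿
⠿⠿⠿⠿⠿⠿⠿⠿⠿⠿
⠿⠿⠿⠿⠿⠿⠿⠿⠿⠿
⠿⠿⠿⠿⠿⠿⠿⠿⠿⠿

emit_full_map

⠒⣿⠴⠒⠿⠒⠀
⣿⠒⠴⠒⠒⠒⠴
⠴⠂⠂⠒⠒⣿⠂
⣿⠒⣿⣾⠒⣿⠒

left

⠀⠀⠀⠀⠀⠀⠀⠀⠀⠀
⠀⠀⠀⠀⠀⠀⠀⠀⠀⠀
⠀⠀⠀⠒⣿⠴⠒⠿⠒⠀
⠀⠀⠀⣿⠒⠴⠒⠒⠒⠴
⠀⠀⠀⠴⠂⠂⠒⠒⣿⠂
⠀⠀⠀⣿⠒⣾⠂⠒⣿⠒
⠿⠿⠿⠿⠿⠿⠿⠿⠿⠿
⠿⠿⠿⠿⠿⠿⠿⠿⠿⠿
⠿⠿⠿⠿⠿⠿⠿⠿⠿⠿
⠿⠿⠿⠿⠿⠿⠿⠿⠿⠿

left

⠀⠀⠀⠀⠀⠀⠀⠀⠀⠀
⠀⠀⠀⠀⠀⠀⠀⠀⠀⠀
⠀⠀⠀⠀⠒⣿⠴⠒⠿⠒
⠀⠀⠀⣿⣿⠒⠴⠒⠒⠒
⠀⠀⠀⠒⠴⠂⠂⠒⠒⣿
⠀⠀⠀⠒⣿⣾⣿⠂⠒⣿
⠿⠿⠿⠿⠿⠿⠿⠿⠿⠿
⠿⠿⠿⠿⠿⠿⠿⠿⠿⠿
⠿⠿⠿⠿⠿⠿⠿⠿⠿⠿
⠿⠿⠿⠿⠿⠿⠿⠿⠿⠿

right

⠀⠀⠀⠀⠀⠀⠀⠀⠀⠀
⠀⠀⠀⠀⠀⠀⠀⠀⠀⠀
⠀⠀⠀⠒⣿⠴⠒⠿⠒⠀
⠀⠀⣿⣿⠒⠴⠒⠒⠒⠴
⠀⠀⠒⠴⠂⠂⠒⠒⣿⠂
⠀⠀⠒⣿⠒⣾⠂⠒⣿⠒
⠿⠿⠿⠿⠿⠿⠿⠿⠿⠿
⠿⠿⠿⠿⠿⠿⠿⠿⠿⠿
⠿⠿⠿⠿⠿⠿⠿⠿⠿⠿
⠿⠿⠿⠿⠿⠿⠿⠿⠿⠿

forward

⠀⠀⠀⠀⠀⠀⠀⠀⠀⠀
⠀⠀⠀⠀⠀⠀⠀⠀⠀⠀
⠀⠀⠀⠀⠀⠀⠀⠀⠀⠀
⠀⠀⠀⠒⣿⠴⠒⠿⠒⠀
⠀⠀⣿⣿⠒⠴⠒⠒⠒⠴
⠀⠀⠒⠴⠂⣾⠒⠒⣿⠂
⠀⠀⠒⣿⠒⣿⠂⠒⣿⠒
⠿⠿⠿⠿⠿⠿⠿⠿⠿⠿
⠿⠿⠿⠿⠿⠿⠿⠿⠿⠿
⠿⠿⠿⠿⠿⠿⠿⠿⠿⠿

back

⠀⠀⠀⠀⠀⠀⠀⠀⠀⠀
⠀⠀⠀⠀⠀⠀⠀⠀⠀⠀
⠀⠀⠀⠒⣿⠴⠒⠿⠒⠀
⠀⠀⣿⣿⠒⠴⠒⠒⠒⠴
⠀⠀⠒⠴⠂⠂⠒⠒⣿⠂
⠀⠀⠒⣿⠒⣾⠂⠒⣿⠒
⠿⠿⠿⠿⠿⠿⠿⠿⠿⠿
⠿⠿⠿⠿⠿⠿⠿⠿⠿⠿
⠿⠿⠿⠿⠿⠿⠿⠿⠿⠿
⠿⠿⠿⠿⠿⠿⠿⠿⠿⠿

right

⠀⠀⠀⠀⠀⠀⠀⠀⠀⠀
⠀⠀⠀⠀⠀⠀⠀⠀⠀⠀
⠀⠀⠒⣿⠴⠒⠿⠒⠀⠀
⠀⣿⣿⠒⠴⠒⠒⠒⠴⠀
⠀⠒⠴⠂⠂⠒⠒⣿⠂⠀
⠀⠒⣿⠒⣿⣾⠒⣿⠒⠀
⠿⠿⠿⠿⠿⠿⠿⠿⠿⠿
⠿⠿⠿⠿⠿⠿⠿⠿⠿⠿
⠿⠿⠿⠿⠿⠿⠿⠿⠿⠿
⠿⠿⠿⠿⠿⠿⠿⠿⠿⠿

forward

⠀⠀⠀⠀⠀⠀⠀⠀⠀⠀
⠀⠀⠀⠀⠀⠀⠀⠀⠀⠀
⠀⠀⠀⠀⠀⠀⠀⠀⠀⠀
⠀⠀⠒⣿⠴⠒⠿⠒⠀⠀
⠀⣿⣿⠒⠴⠒⠒⠒⠴⠀
⠀⠒⠴⠂⠂⣾⠒⣿⠂⠀
⠀⠒⣿⠒⣿⠂⠒⣿⠒⠀
⠿⠿⠿⠿⠿⠿⠿⠿⠿⠿
⠿⠿⠿⠿⠿⠿⠿⠿⠿⠿
⠿⠿⠿⠿⠿⠿⠿⠿⠿⠿

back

⠀⠀⠀⠀⠀⠀⠀⠀⠀⠀
⠀⠀⠀⠀⠀⠀⠀⠀⠀⠀
⠀⠀⠒⣿⠴⠒⠿⠒⠀⠀
⠀⣿⣿⠒⠴⠒⠒⠒⠴⠀
⠀⠒⠴⠂⠂⠒⠒⣿⠂⠀
⠀⠒⣿⠒⣿⣾⠒⣿⠒⠀
⠿⠿⠿⠿⠿⠿⠿⠿⠿⠿
⠿⠿⠿⠿⠿⠿⠿⠿⠿⠿
⠿⠿⠿⠿⠿⠿⠿⠿⠿⠿
⠿⠿⠿⠿⠿⠿⠿⠿⠿⠿

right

⠀⠀⠀⠀⠀⠀⠀⠀⠀⠀
⠀⠀⠀⠀⠀⠀⠀⠀⠀⠀
⠀⠒⣿⠴⠒⠿⠒⠀⠀⠀
⣿⣿⠒⠴⠒⠒⠒⠴⠀⠀
⠒⠴⠂⠂⠒⠒⣿⠂⠀⠀
⠒⣿⠒⣿⠂⣾⣿⠒⠀⠀
⠿⠿⠿⠿⠿⠿⠿⠿⠿⠿
⠿⠿⠿⠿⠿⠿⠿⠿⠿⠿
⠿⠿⠿⠿⠿⠿⠿⠿⠿⠿
⠿⠿⠿⠿⠿⠿⠿⠿⠿⠿

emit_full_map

⠀⠒⣿⠴⠒⠿⠒⠀
⣿⣿⠒⠴⠒⠒⠒⠴
⠒⠴⠂⠂⠒⠒⣿⠂
⠒⣿⠒⣿⠂⣾⣿⠒

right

⠀⠀⠀⠀⠀⠀⠀⠀⠀⠀
⠀⠀⠀⠀⠀⠀⠀⠀⠀⠀
⠒⣿⠴⠒⠿⠒⠀⠀⠀⠀
⣿⠒⠴⠒⠒⠒⠴⣿⠀⠀
⠴⠂⠂⠒⠒⣿⠂⠒⠀⠀
⣿⠒⣿⠂⠒⣾⠒⠂⠀⠀
⠿⠿⠿⠿⠿⠿⠿⠿⠿⠿
⠿⠿⠿⠿⠿⠿⠿⠿⠿⠿
⠿⠿⠿⠿⠿⠿⠿⠿⠿⠿
⠿⠿⠿⠿⠿⠿⠿⠿⠿⠿

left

⠀⠀⠀⠀⠀⠀⠀⠀⠀⠀
⠀⠀⠀⠀⠀⠀⠀⠀⠀⠀
⠀⠒⣿⠴⠒⠿⠒⠀⠀⠀
⣿⣿⠒⠴⠒⠒⠒⠴⣿⠀
⠒⠴⠂⠂⠒⠒⣿⠂⠒⠀
⠒⣿⠒⣿⠂⣾⣿⠒⠂⠀
⠿⠿⠿⠿⠿⠿⠿⠿⠿⠿
⠿⠿⠿⠿⠿⠿⠿⠿⠿⠿
⠿⠿⠿⠿⠿⠿⠿⠿⠿⠿
⠿⠿⠿⠿⠿⠿⠿⠿⠿⠿

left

⠀⠀⠀⠀⠀⠀⠀⠀⠀⠀
⠀⠀⠀⠀⠀⠀⠀⠀⠀⠀
⠀⠀⠒⣿⠴⠒⠿⠒⠀⠀
⠀⣿⣿⠒⠴⠒⠒⠒⠴⣿
⠀⠒⠴⠂⠂⠒⠒⣿⠂⠒
⠀⠒⣿⠒⣿⣾⠒⣿⠒⠂
⠿⠿⠿⠿⠿⠿⠿⠿⠿⠿
⠿⠿⠿⠿⠿⠿⠿⠿⠿⠿
⠿⠿⠿⠿⠿⠿⠿⠿⠿⠿
⠿⠿⠿⠿⠿⠿⠿⠿⠿⠿
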